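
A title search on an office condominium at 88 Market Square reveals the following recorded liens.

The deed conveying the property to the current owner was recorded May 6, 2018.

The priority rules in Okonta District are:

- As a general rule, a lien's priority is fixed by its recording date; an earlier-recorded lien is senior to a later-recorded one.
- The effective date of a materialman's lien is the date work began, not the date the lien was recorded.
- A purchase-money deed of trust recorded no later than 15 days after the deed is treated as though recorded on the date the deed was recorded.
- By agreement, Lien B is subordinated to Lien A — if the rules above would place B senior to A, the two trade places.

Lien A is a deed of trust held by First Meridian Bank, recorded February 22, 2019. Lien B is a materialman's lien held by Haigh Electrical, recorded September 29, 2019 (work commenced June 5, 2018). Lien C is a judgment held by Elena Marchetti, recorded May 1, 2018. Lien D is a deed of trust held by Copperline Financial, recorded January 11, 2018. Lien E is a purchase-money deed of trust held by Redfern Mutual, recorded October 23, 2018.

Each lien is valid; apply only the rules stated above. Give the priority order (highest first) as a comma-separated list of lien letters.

D, C, A, E, B

Adjusting effective dates: B is treated as recorded June 5, 2018, the work-commencement date; E missed the 15-day window (170 days after the deed), so its recording date stands.
By effective date: D (January 11, 2018), C (May 1, 2018), B (June 5, 2018), E (October 23, 2018), A (February 22, 2019).
B would otherwise be senior to A, so under the subordination agreement B and A exchange positions.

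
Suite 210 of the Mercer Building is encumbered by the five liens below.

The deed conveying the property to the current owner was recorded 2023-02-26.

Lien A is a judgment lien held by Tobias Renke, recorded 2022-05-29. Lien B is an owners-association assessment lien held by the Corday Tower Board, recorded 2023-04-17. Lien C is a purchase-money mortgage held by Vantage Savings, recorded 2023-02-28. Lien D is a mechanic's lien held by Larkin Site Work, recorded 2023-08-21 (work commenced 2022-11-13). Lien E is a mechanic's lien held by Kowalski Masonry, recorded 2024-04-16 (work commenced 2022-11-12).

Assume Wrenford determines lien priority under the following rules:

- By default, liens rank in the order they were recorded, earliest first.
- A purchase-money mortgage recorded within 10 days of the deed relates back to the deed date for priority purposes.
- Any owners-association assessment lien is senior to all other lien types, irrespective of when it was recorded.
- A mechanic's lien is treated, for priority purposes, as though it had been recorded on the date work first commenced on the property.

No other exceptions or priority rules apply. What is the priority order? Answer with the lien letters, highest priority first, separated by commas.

Adjusting effective dates: C's effective date is the deed date, 2023-02-26; D is treated as recorded 2022-11-13, the work-commencement date; E relates back to 2022-11-12 (work commenced).
As an owners-association assessment lien, B is senior to every other lien.
Ordering the rest by effective date: A (2022-05-29), E (2022-11-12), D (2022-11-13), C (2023-02-26).

B, A, E, D, C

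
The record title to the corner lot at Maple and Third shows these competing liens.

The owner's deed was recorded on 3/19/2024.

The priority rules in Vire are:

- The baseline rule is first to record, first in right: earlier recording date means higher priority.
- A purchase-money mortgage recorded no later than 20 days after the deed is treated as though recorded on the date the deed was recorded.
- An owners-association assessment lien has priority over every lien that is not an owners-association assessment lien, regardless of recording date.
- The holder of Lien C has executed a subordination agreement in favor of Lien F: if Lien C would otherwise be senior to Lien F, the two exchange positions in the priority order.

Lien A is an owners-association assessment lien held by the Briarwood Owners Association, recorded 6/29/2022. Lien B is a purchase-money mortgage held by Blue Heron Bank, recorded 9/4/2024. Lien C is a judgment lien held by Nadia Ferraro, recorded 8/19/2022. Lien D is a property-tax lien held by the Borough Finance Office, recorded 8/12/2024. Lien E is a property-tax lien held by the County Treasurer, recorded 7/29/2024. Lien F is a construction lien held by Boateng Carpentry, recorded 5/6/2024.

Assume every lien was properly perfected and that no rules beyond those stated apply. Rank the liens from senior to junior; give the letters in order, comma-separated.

A, F, C, E, D, B

Adjusting effective dates: B was recorded 169 days after the deed, outside the 20-day window, so it keeps its recording date.
A is an owners-association assessment lien, so it outranks all other liens regardless of date.
Ordering the rest by effective date: C (8/19/2022), F (5/6/2024), E (7/29/2024), D (8/12/2024), B (9/4/2024).
C is senior to F before the subordination, so the two trade places.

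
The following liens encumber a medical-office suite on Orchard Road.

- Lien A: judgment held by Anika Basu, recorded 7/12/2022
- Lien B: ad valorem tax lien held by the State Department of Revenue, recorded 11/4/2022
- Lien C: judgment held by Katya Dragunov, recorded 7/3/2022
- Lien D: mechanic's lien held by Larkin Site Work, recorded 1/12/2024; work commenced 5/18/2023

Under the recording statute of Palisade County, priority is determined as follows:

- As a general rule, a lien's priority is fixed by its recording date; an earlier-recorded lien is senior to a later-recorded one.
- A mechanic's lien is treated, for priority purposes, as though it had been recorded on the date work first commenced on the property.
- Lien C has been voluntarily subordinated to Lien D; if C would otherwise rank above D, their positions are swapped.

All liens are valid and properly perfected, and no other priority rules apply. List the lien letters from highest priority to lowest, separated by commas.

D, A, B, C

First, effective dates: D's effective date is 5/18/2023, when work began.
By effective date: C (7/3/2022), A (7/12/2022), B (11/4/2022), D (5/18/2023).
Because C would otherwise rank above D, the subordination swaps them.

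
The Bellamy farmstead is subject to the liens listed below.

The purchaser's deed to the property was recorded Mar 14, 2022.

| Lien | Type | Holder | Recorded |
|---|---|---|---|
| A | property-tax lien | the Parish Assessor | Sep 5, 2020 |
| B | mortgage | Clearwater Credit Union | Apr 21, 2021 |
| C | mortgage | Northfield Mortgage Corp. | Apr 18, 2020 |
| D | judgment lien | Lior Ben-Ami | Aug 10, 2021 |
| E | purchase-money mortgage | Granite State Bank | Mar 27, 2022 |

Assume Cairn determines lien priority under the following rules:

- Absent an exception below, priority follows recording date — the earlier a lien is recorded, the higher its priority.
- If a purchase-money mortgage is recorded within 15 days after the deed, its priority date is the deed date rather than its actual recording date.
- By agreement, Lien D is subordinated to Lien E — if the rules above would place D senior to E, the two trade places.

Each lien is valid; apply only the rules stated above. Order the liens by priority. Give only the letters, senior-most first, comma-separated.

C, A, B, E, D

Effective dates: E relates back to the deed date Mar 14, 2022.
Ordering by effective date: C (Apr 18, 2020), A (Sep 5, 2020), B (Apr 21, 2021), D (Aug 10, 2021), E (Mar 14, 2022).
D would otherwise be senior to E, so under the subordination agreement D and E exchange positions.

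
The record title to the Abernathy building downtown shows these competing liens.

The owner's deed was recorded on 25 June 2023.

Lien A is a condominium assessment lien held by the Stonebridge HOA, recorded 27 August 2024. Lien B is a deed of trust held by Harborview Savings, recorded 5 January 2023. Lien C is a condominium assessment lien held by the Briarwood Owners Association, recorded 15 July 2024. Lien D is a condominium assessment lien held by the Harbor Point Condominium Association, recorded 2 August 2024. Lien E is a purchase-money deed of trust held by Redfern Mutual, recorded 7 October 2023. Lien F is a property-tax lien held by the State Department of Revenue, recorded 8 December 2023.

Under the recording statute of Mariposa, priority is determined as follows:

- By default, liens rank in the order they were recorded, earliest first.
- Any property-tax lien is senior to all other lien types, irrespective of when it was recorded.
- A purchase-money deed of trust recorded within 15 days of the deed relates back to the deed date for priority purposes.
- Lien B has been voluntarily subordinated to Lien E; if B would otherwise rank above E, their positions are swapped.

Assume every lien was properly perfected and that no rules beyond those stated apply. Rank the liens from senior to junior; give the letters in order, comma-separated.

Adjusting effective dates: E was recorded 104 days after the deed — beyond 15 days — so no relation-back applies.
F is a property-tax lien, so it outranks all other liens regardless of date.
Among the remaining liens, by effective date: B (5 January 2023), E (7 October 2023), C (15 July 2024), D (2 August 2024), A (27 August 2024).
B is senior to E before the subordination, so the two trade places.

F, E, B, C, D, A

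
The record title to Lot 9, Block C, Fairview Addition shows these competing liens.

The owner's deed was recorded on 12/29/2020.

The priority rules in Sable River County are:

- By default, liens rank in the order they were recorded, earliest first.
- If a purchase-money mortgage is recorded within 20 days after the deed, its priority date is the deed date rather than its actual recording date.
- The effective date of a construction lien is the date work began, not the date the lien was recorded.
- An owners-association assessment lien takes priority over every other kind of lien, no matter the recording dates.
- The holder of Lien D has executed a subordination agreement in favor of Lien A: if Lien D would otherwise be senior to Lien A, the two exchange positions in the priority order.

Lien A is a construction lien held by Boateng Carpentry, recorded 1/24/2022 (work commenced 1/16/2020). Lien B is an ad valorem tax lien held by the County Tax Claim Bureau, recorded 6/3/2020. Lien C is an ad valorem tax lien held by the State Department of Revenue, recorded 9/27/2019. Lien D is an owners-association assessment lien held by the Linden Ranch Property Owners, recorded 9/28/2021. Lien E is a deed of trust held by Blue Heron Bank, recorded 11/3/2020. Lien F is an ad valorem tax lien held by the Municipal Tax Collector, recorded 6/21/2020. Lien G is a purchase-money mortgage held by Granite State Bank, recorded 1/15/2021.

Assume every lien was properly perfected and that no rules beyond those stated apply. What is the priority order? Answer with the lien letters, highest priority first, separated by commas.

Adjusting effective dates: A's effective date is 1/16/2020, when work began; G relates back to the deed date 12/29/2020.
D is an owners-association assessment lien, so it outranks all other liens regardless of date.
Ordering the rest by effective date: C (9/27/2019), A (1/16/2020), B (6/3/2020), F (6/21/2020), E (11/3/2020), G (12/29/2020).
Because D would otherwise rank above A, the subordination swaps them.

A, C, D, B, F, E, G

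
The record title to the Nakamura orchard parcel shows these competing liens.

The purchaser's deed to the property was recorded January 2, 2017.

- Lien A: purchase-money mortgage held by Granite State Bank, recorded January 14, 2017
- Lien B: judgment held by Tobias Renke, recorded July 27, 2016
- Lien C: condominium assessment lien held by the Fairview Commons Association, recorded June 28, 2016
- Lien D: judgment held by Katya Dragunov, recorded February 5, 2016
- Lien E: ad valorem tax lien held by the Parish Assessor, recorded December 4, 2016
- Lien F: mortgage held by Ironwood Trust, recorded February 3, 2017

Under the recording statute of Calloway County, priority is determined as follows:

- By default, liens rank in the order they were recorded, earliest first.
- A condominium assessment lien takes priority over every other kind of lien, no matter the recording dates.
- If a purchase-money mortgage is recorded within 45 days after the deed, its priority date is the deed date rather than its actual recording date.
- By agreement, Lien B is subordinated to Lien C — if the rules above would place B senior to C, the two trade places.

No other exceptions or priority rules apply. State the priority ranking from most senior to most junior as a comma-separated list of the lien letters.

C, D, B, E, A, F

Effective dates: A relates back to the deed date January 2, 2017.
C is a condominium assessment lien and takes priority over every other lien.
Among the remaining liens, by effective date: D (February 5, 2016), B (July 27, 2016), E (December 4, 2016), A (January 2, 2017), F (February 3, 2017).
B is already junior to C, so the subordination agreement changes nothing.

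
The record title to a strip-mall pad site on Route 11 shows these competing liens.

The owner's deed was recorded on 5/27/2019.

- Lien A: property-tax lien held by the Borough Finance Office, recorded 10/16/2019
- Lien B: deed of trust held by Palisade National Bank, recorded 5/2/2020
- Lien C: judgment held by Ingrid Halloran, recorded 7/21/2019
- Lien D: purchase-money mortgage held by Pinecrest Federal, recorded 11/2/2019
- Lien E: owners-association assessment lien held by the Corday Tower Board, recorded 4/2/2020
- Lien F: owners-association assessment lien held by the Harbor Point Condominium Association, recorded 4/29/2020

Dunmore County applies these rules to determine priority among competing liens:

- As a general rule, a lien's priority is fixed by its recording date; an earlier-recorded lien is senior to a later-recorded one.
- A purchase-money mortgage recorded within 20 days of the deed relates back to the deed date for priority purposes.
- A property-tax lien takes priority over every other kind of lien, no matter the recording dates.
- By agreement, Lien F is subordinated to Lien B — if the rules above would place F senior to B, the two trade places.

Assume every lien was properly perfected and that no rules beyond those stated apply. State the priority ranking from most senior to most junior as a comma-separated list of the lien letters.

First, effective dates: D was recorded 159 days after the deed — beyond 20 days — so no relation-back applies.
As a property-tax lien, A is senior to every other lien.
Ordering the rest by effective date: C (7/21/2019), D (11/2/2019), E (4/2/2020), F (4/29/2020), B (5/2/2020).
F would otherwise be senior to B, so under the subordination agreement F and B exchange positions.

A, C, D, E, B, F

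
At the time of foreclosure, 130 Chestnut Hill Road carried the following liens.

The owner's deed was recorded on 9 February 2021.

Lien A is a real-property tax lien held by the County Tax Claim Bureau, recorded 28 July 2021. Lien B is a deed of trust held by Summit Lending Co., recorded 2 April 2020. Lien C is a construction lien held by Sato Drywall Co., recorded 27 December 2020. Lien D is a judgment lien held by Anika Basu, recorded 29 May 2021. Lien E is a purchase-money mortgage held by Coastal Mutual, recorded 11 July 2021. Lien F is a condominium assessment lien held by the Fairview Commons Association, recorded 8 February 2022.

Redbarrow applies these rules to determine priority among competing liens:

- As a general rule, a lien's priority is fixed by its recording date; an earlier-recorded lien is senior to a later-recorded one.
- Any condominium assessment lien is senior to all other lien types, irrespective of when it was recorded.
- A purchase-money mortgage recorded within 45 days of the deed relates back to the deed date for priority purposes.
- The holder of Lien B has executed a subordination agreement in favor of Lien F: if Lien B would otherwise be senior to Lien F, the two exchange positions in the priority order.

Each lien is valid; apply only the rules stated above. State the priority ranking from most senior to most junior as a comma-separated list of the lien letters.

F, B, C, D, E, A

Effective dates: E was recorded 152 days after the deed — beyond 45 days — so no relation-back applies.
F, as a condominium assessment lien, has superpriority and ranks first.
Remaining liens by effective date: B (2 April 2020), C (27 December 2020), D (29 May 2021), E (11 July 2021), A (28 July 2021).
B is already junior to F, so the subordination agreement changes nothing.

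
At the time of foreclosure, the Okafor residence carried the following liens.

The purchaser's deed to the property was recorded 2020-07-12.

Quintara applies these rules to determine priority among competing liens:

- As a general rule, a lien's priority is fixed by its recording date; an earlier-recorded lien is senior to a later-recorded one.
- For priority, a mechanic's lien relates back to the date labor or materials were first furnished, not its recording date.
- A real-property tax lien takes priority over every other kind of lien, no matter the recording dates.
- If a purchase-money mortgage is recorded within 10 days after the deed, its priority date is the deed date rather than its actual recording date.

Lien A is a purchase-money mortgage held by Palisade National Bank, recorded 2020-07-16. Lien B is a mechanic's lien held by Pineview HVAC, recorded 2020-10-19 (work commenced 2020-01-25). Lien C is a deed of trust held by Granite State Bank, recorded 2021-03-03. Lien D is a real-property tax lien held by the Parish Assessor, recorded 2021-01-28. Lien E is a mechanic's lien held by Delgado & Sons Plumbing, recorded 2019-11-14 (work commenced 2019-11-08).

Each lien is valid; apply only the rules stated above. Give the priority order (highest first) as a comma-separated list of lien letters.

First, effective dates: A was recorded within the 10-day window, so its effective date is the deed date 2020-07-12; B is treated as recorded 2020-01-25, the work-commencement date; E's effective date is 2019-11-08, when work began.
D, as a real-property tax lien, has superpriority and ranks first.
The other liens, earliest effective date first: E (2019-11-08), B (2020-01-25), A (2020-07-12), C (2021-03-03).

D, E, B, A, C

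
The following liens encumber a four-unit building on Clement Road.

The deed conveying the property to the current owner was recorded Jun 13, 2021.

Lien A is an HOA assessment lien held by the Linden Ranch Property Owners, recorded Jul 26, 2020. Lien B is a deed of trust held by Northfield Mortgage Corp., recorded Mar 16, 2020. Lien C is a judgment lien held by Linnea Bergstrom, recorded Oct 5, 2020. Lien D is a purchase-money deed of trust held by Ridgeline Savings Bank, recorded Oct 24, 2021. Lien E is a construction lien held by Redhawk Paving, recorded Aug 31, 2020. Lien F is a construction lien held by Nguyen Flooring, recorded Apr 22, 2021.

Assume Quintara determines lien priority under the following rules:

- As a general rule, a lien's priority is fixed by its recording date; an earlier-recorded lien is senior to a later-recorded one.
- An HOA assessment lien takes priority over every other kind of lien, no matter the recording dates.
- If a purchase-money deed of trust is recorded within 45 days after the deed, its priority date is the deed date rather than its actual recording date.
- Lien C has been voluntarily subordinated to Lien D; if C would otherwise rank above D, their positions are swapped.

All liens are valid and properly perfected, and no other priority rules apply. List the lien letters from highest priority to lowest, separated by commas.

Adjusting effective dates: D was recorded 133 days after the deed — beyond 45 days — so no relation-back applies.
A, as an HOA assessment lien, has superpriority and ranks first.
Among the remaining liens, by effective date: B (Mar 16, 2020), E (Aug 31, 2020), C (Oct 5, 2020), F (Apr 22, 2021), D (Oct 24, 2021).
Because C would otherwise rank above D, the subordination swaps them.

A, B, E, D, F, C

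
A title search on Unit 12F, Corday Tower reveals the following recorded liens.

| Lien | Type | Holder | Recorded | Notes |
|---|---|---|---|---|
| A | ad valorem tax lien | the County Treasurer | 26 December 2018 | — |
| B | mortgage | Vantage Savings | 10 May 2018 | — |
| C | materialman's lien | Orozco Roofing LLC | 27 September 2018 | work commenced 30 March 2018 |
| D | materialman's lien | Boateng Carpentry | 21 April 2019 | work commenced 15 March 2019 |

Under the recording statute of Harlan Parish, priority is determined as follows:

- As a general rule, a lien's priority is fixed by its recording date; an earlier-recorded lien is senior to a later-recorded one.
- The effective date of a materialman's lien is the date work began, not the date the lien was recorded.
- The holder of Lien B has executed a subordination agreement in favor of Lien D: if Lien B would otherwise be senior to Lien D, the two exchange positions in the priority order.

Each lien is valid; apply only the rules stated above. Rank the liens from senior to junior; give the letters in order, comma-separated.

Adjusting effective dates: C is treated as recorded 30 March 2018, the work-commencement date; D's effective date is 15 March 2019, when work began.
By effective date: C (30 March 2018), B (10 May 2018), A (26 December 2018), D (15 March 2019).
B would otherwise be senior to D, so under the subordination agreement B and D exchange positions.

C, D, A, B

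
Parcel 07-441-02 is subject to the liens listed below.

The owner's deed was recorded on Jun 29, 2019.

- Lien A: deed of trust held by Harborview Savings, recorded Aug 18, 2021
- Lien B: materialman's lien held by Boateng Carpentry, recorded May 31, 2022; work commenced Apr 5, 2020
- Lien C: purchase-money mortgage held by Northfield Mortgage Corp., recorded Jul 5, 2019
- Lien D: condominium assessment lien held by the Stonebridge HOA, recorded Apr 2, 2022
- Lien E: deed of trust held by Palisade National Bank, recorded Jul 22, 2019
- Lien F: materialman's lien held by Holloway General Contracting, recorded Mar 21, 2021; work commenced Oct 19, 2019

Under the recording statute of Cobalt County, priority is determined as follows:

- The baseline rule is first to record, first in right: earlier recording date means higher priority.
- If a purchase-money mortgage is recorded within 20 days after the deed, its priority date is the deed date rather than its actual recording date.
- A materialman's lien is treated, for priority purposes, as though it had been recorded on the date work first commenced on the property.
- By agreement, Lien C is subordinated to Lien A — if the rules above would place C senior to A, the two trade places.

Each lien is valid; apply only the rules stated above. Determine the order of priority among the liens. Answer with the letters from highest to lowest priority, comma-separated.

A, E, F, B, C, D

First, effective dates: B relates back to Apr 5, 2020 (work commenced); C's effective date is the deed date, Jun 29, 2019; F's effective date is Oct 19, 2019, when work began.
Sorted by effective date: C (Jun 29, 2019), E (Jul 22, 2019), F (Oct 19, 2019), B (Apr 5, 2020), A (Aug 18, 2021), D (Apr 2, 2022).
C is senior to A before the subordination, so the two trade places.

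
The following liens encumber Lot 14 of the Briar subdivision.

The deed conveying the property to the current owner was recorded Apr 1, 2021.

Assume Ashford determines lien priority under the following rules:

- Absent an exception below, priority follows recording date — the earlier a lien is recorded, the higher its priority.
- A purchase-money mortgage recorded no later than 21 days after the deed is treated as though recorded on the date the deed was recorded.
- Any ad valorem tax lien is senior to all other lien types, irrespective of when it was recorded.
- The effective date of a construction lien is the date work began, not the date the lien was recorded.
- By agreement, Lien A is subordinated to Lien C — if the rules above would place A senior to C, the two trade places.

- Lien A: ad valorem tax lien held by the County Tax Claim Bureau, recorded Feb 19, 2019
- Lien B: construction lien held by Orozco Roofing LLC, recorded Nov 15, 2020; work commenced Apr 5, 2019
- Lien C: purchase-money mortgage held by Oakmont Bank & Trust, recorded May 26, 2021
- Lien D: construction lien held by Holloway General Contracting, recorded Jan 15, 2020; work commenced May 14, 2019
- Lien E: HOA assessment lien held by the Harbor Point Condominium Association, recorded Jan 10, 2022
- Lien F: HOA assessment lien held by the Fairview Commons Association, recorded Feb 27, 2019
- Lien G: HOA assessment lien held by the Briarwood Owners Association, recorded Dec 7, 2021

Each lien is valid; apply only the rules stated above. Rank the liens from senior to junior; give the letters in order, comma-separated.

First, effective dates: B is treated as recorded Apr 5, 2019, the work-commencement date; C missed the 21-day window (55 days after the deed), so its recording date stands; D relates back to May 14, 2019 (work commenced).
A is an ad valorem tax lien and takes priority over every other lien.
Ordering the rest by effective date: F (Feb 27, 2019), B (Apr 5, 2019), D (May 14, 2019), C (May 26, 2021), G (Dec 7, 2021), E (Jan 10, 2022).
A is senior to C before the subordination, so the two trade places.

C, F, B, D, A, G, E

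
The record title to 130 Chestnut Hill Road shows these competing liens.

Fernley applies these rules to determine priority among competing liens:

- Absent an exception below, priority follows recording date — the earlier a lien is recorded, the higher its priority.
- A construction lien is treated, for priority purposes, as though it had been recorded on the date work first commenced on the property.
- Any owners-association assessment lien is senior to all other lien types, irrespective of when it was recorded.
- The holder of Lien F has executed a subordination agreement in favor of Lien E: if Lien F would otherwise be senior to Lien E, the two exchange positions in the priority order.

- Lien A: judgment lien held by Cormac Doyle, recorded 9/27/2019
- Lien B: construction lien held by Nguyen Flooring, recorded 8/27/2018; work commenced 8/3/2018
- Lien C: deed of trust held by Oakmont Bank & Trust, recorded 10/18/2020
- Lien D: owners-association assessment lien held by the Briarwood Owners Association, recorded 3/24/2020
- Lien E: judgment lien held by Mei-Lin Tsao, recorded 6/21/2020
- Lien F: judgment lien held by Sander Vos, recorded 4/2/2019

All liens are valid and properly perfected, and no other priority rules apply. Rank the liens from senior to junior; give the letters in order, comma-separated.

D, B, E, A, F, C

Adjusting effective dates: B is treated as recorded 8/3/2018, the work-commencement date.
D is an owners-association assessment lien and takes priority over every other lien.
Remaining liens by effective date: B (8/3/2018), F (4/2/2019), A (9/27/2019), E (6/21/2020), C (10/18/2020).
F would otherwise be senior to E, so under the subordination agreement F and E exchange positions.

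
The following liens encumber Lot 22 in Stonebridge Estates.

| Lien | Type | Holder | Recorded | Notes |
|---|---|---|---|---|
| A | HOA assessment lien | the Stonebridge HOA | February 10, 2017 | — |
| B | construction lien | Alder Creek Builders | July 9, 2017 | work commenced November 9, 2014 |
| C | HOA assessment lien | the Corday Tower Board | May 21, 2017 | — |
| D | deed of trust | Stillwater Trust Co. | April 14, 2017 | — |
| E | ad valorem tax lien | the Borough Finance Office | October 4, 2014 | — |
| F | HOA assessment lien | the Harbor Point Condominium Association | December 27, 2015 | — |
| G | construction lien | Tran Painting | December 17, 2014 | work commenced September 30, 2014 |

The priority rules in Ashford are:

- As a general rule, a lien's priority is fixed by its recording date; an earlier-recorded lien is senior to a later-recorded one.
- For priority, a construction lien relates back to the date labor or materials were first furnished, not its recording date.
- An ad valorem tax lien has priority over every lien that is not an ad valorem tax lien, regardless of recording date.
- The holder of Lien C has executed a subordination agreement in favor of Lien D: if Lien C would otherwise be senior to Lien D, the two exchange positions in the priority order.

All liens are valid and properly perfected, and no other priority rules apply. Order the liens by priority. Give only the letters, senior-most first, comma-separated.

Effective dates after the stated exceptions: B's effective date is November 9, 2014, when work began; G is treated as recorded September 30, 2014, the work-commencement date.
As an ad valorem tax lien, E is senior to every other lien.
The other liens, earliest effective date first: G (September 30, 2014), B (November 9, 2014), F (December 27, 2015), A (February 10, 2017), D (April 14, 2017), C (May 21, 2017).
C is already junior to D, so the subordination agreement changes nothing.

E, G, B, F, A, D, C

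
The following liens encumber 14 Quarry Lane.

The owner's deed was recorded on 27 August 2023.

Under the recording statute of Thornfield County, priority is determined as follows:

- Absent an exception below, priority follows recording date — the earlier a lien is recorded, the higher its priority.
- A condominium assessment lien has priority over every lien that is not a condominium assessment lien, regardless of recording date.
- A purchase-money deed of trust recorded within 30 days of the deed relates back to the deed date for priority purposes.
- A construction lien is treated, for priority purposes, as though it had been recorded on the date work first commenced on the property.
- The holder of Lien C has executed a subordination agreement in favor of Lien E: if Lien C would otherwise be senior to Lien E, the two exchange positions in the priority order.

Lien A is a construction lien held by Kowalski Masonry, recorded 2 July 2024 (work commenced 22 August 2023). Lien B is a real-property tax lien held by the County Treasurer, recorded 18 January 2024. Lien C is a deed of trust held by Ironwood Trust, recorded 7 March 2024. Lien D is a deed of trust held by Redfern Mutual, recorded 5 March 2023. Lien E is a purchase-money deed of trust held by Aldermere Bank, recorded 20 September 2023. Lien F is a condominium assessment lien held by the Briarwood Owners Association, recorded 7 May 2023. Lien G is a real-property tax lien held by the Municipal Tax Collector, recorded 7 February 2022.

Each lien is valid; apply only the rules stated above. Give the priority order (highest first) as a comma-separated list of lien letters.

Effective dates after the stated exceptions: A is treated as recorded 22 August 2023, the work-commencement date; E's effective date is the deed date, 27 August 2023.
F, as a condominium assessment lien, has superpriority and ranks first.
The other liens, earliest effective date first: G (7 February 2022), D (5 March 2023), A (22 August 2023), E (27 August 2023), B (18 January 2024), C (7 March 2024).
Since C is not senior to E, the subordination leaves the order unchanged.

F, G, D, A, E, B, C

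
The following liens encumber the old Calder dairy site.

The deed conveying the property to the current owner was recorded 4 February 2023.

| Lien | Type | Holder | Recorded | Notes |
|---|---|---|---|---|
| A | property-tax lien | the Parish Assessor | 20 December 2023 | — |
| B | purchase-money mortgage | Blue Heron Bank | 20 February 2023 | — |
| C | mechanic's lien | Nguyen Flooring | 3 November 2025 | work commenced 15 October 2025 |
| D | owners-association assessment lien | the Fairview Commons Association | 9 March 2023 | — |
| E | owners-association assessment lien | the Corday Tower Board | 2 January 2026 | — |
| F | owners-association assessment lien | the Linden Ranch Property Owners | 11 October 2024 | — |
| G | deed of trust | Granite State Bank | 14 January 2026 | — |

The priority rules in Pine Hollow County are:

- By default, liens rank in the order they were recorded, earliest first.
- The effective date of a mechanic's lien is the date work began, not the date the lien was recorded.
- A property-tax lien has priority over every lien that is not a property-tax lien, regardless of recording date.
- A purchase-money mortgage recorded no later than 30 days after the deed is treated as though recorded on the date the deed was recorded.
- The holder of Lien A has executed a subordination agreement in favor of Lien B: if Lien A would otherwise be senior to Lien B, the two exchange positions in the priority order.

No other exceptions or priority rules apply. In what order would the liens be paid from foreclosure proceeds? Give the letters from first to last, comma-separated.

First, effective dates: B relates back to the deed date 4 February 2023; C's effective date is 15 October 2025, when work began.
A, as a property-tax lien, has superpriority and ranks first.
Among the remaining liens, by effective date: B (4 February 2023), D (9 March 2023), F (11 October 2024), C (15 October 2025), E (2 January 2026), G (14 January 2026).
Because A would otherwise rank above B, the subordination swaps them.

B, A, D, F, C, E, G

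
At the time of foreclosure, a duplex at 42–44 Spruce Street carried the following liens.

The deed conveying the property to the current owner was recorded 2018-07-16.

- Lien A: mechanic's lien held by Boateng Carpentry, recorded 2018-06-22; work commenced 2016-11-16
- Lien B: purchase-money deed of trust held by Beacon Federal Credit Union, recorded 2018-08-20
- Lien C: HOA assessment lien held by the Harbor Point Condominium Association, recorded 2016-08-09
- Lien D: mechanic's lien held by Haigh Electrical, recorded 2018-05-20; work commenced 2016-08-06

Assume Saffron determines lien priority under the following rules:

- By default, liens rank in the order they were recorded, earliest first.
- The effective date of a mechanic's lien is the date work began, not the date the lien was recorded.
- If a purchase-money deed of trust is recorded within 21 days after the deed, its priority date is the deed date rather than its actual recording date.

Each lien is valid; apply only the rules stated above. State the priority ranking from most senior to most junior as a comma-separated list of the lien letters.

D, C, A, B

Effective dates: A's effective date is 2016-11-16, when work began; B missed the 21-day window (35 days after the deed), so its recording date stands; D's effective date is 2016-08-06, when work began.
Ordering by effective date: D (2016-08-06), C (2016-08-09), A (2016-11-16), B (2018-08-20).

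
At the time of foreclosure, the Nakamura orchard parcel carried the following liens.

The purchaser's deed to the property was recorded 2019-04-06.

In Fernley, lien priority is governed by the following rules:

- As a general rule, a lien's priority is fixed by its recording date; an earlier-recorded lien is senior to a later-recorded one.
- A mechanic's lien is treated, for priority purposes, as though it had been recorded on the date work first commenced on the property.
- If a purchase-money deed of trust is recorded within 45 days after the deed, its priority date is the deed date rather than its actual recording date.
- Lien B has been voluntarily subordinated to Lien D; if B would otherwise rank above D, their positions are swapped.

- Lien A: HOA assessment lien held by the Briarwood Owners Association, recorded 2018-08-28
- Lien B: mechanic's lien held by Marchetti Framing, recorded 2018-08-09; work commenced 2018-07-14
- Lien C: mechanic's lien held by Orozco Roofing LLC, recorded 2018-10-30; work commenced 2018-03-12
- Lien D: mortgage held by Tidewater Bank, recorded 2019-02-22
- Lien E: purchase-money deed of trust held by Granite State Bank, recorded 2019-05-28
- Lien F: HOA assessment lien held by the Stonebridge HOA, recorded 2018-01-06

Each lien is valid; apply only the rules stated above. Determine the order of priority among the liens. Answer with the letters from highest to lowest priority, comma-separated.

Effective dates: B is treated as recorded 2018-07-14, the work-commencement date; C's effective date is 2018-03-12, when work began; E was recorded 52 days after the deed, outside the 45-day window, so it keeps its recording date.
Sorted by effective date: F (2018-01-06), C (2018-03-12), B (2018-07-14), A (2018-08-28), D (2019-02-22), E (2019-05-28).
B is senior to D before the subordination, so the two trade places.

F, C, D, A, B, E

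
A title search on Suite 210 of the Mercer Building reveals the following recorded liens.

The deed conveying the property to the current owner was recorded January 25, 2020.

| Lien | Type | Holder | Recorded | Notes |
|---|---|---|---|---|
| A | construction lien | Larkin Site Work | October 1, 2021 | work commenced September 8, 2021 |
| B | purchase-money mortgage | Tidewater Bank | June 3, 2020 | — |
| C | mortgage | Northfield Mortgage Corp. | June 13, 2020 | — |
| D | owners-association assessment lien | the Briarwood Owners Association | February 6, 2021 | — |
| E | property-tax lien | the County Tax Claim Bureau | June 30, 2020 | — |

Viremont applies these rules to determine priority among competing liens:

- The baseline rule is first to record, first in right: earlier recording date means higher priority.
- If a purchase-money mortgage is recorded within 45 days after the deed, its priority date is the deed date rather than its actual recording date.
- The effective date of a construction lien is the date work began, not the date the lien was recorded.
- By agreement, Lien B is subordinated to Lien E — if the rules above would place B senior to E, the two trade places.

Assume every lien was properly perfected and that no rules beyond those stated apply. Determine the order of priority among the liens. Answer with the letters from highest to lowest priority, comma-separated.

E, C, B, D, A

Effective dates after the stated exceptions: A's effective date is September 8, 2021, when work began; B was recorded 130 days after the deed — beyond 45 days — so no relation-back applies.
By effective date, earliest first: B (June 3, 2020), C (June 13, 2020), E (June 30, 2020), D (February 6, 2021), A (September 8, 2021).
The subordination applies — B was senior to E — so B and E swap.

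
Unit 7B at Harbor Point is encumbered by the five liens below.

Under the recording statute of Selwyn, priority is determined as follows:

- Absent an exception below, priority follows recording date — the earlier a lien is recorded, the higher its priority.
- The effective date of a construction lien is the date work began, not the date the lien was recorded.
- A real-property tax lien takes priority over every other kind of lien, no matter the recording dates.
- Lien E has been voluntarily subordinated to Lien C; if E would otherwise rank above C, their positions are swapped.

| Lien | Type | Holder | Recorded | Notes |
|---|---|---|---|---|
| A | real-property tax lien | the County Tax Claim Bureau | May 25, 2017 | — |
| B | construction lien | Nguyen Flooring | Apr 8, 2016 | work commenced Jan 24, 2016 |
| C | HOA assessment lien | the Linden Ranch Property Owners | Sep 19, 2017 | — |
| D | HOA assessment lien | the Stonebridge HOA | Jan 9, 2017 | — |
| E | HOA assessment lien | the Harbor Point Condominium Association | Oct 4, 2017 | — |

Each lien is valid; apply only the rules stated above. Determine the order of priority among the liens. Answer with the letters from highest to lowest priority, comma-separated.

A, B, D, C, E

Effective dates: B relates back to Jan 24, 2016 (work commenced).
A is a real-property tax lien and takes priority over every other lien.
Remaining liens by effective date: B (Jan 24, 2016), D (Jan 9, 2017), C (Sep 19, 2017), E (Oct 4, 2017).
E is already junior to C, so the subordination agreement changes nothing.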